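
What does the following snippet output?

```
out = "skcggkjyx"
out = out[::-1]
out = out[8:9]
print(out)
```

s

reverse → 'xyjkggcks'
slice [8:9] → 's'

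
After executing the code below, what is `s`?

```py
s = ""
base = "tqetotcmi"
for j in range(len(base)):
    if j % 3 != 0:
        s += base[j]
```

j=0: skip
j=1: add 'q' → 'q'
j=2: add 'e' → 'qe'
j=3: skip
j=4: add 'o' → 'qeo'
j=5: add 't' → 'qeot'
j=6: skip
j=7: add 'm' → 'qeotm'
j=8: add 'i' → 'qeotmi'

'qeotmi'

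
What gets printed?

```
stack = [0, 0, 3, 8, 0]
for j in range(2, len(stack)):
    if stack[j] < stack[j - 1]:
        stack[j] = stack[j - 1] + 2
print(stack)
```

[0, 0, 3, 8, 10]

j=2: 3>=0, unchanged → [0, 0, 3, 8, 0]
j=3: 8>=3, unchanged → [0, 0, 3, 8, 0]
j=4: 0<8, stack[4] = 8+2 = 10 → [0, 0, 3, 8, 10]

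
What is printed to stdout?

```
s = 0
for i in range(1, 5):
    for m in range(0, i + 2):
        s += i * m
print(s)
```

105

i=1,m=0: s = 0+0 = 0
i=1,m=1: s = 0+1 = 1
i=1,m=2: s = 1+2 = 3
i=2,m=0: s = 3+0 = 3
i=2,m=1: s = 3+2 = 5
i=2,m=2: s = 5+4 = 9
i=2,m=3: s = 9+6 = 15
i=3,m=0: s = 15+0 = 15
i=3,m=1: s = 15+3 = 18
i=3,m=2: s = 18+6 = 24
i=3,m=3: s = 24+9 = 33
i=3,m=4: s = 33+12 = 45
i=4,m=0: s = 45+0 = 45
i=4,m=1: s = 45+4 = 49
i=4,m=2: s = 49+8 = 57
i=4,m=3: s = 57+12 = 69
i=4,m=4: s = 69+16 = 85
i=4,m=5: s = 85+20 = 105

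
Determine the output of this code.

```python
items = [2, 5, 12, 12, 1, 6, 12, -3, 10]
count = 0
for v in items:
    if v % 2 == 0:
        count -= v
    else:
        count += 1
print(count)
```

-51

v=2: even, count = 0-2 = -2
v=5: not even, count = (-2)+1 = -1
v=12: even, count = (-1)-12 = -13
v=12: even, count = (-13)-12 = -25
v=1: not even, count = (-25)+1 = -24
v=6: even, count = (-24)-6 = -30
v=12: even, count = (-30)-12 = -42
v=-3: not even, count = (-42)+1 = -41
v=10: even, count = (-41)-10 = -51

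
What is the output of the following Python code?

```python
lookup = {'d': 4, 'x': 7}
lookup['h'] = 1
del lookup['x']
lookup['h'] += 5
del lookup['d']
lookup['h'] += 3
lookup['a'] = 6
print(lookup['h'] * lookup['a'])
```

lookup['h'] = 1 → {'d': 4, 'x': 7, 'h': 1}
del 'x' → {'d': 4, 'h': 1}
lookup['h'] = 1+5 = 6 → {'d': 4, 'h': 6}
del 'd' → {'h': 6}
lookup['h'] = 6+3 = 9 → {'h': 9}
lookup['a'] = 6 → {'h': 9, 'a': 6}
lookup['h']*lookup['a'] = 9*6 = 54

54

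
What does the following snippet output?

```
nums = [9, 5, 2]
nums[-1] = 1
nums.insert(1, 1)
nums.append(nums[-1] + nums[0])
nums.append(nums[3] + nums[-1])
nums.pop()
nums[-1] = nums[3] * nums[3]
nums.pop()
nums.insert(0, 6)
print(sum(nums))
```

nums[-1] = 1 → [9, 5, 1]
insert 1 at 1 → [9, 1, 5, 1]
append nums[-1]+nums[0] = 1+9 = 10 → [9, 1, 5, 1, 10]
append nums[3]+nums[-1] = 1+10 = 11 → [9, 1, 5, 1, 10, 11]
pop() removes 11 → [9, 1, 5, 1, 10]
nums[-1] = nums[3]*nums[3] = 1*1 = 1 → [9, 1, 5, 1, 1]
pop() removes 1 → [9, 1, 5, 1]
insert 6 at 0 → [6, 9, 1, 5, 1]
sum = 22

22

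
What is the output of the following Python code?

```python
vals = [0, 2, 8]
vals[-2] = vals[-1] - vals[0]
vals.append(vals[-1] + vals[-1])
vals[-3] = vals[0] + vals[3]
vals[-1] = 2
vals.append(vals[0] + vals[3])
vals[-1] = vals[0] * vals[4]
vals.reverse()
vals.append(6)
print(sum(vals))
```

32

vals[-2] = vals[-1]-vals[0] = 8-0 = 8 → [0, 8, 8]
append vals[-1]+vals[-1] = 8+8 = 16 → [0, 8, 8, 16]
vals[-3] = vals[0]+vals[3] = 0+16 = 16 → [0, 16, 8, 16]
vals[-1] = 2 → [0, 16, 8, 2]
append vals[0]+vals[3] = 0+2 = 2 → [0, 16, 8, 2, 2]
vals[-1] = vals[0]*vals[4] = 0*2 = 0 → [0, 16, 8, 2, 0]
reverse → [0, 2, 8, 16, 0]
append 6 → [0, 2, 8, 16, 0, 6]
sum = 32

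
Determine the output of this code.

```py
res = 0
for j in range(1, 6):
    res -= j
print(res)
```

-15

j=1: res = 0-1 = -1
j=2: res = (-1)-2 = -3
j=3: res = (-3)-3 = -6
j=4: res = (-6)-4 = -10
j=5: res = (-10)-5 = -15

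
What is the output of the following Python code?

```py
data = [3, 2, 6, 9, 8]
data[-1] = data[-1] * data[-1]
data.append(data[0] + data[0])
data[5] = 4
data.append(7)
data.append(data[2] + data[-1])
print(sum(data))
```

data[-1] = data[-1]*data[-1] = 8*8 = 64 → [3, 2, 6, 9, 64]
append data[0]+data[0] = 3+3 = 6 → [3, 2, 6, 9, 64, 6]
data[5] = 4 → [3, 2, 6, 9, 64, 4]
append 7 → [3, 2, 6, 9, 64, 4, 7]
append data[2]+data[-1] = 6+7 = 13 → [3, 2, 6, 9, 64, 4, 7, 13]
sum = 108

108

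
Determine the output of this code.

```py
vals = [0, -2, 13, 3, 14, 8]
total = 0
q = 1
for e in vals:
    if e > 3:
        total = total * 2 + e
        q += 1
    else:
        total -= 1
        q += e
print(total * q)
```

340

e=0: not >3, total = 0-1 = -1; q=1
e=-2: not >3, total = (-1)-1 = -2; q=-1
e=13: >3, total = (-2)*2+13 = 9; q=0
e=3: not >3, total = 9-1 = 8; q=3
e=14: >3, total = 8*2+14 = 30; q=4
e=8: >3, total = 30*2+8 = 68; q=5
total*q = 68*5 = 340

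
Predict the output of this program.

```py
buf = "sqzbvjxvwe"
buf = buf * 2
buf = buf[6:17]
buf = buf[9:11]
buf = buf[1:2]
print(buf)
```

repeat ×2 → 'sqzbvjxvwesqzbvjxvwe'
slice [6:17] → 'xvwesqzbvjx'
slice [9:11] → 'jx'
slice [1:2] → 'x'

x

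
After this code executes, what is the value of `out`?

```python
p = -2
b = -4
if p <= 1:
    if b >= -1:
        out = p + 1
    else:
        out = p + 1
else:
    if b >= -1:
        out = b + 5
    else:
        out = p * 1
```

-1

p=-2, b=-4
p <= 1 is True; b >= -1 is False
→ out = p + 1 = -1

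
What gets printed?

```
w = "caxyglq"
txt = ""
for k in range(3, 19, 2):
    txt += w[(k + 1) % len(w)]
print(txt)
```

gqaylcxg

k=3: add w[4]='g' → 'g'
k=5: add w[6]='q' → 'gq'
k=7: add w[1]='a' → 'gqa'
k=9: add w[3]='y' → 'gqay'
k=11: add w[5]='l' → 'gqayl'
k=13: add w[0]='c' → 'gqaylc'
k=15: add w[2]='x' → 'gqaylcx'
k=17: add w[4]='g' → 'gqaylcxg'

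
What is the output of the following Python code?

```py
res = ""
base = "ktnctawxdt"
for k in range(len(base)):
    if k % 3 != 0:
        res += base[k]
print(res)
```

k=0: skip
k=1: add 't' → 't'
k=2: add 'n' → 'tn'
k=3: skip
k=4: add 't' → 'tnt'
k=5: add 'a' → 'tnta'
k=6: skip
k=7: add 'x' → 'tntax'
k=8: add 'd' → 'tntaxd'
k=9: skip

tntaxd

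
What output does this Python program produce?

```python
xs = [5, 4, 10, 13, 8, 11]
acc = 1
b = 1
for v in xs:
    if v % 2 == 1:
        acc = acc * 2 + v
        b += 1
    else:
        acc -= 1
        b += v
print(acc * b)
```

1430

v=5: odd, acc = 1*2+5 = 7; b=2
v=4: not odd, acc = 7-1 = 6; b=6
v=10: not odd, acc = 6-1 = 5; b=16
v=13: odd, acc = 5*2+13 = 23; b=17
v=8: not odd, acc = 23-1 = 22; b=25
v=11: odd, acc = 22*2+11 = 55; b=26
acc*b = 55*26 = 1430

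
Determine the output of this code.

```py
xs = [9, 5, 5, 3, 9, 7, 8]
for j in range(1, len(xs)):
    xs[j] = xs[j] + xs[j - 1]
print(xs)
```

j=1: xs[1] = 5+9 = 14 → [9, 14, 5, 3, 9, 7, 8]
j=2: xs[2] = 5+14 = 19 → [9, 14, 19, 3, 9, 7, 8]
j=3: xs[3] = 3+19 = 22 → [9, 14, 19, 22, 9, 7, 8]
j=4: xs[4] = 9+22 = 31 → [9, 14, 19, 22, 31, 7, 8]
j=5: xs[5] = 7+31 = 38 → [9, 14, 19, 22, 31, 38, 8]
j=6: xs[6] = 8+38 = 46 → [9, 14, 19, 22, 31, 38, 46]

[9, 14, 19, 22, 31, 38, 46]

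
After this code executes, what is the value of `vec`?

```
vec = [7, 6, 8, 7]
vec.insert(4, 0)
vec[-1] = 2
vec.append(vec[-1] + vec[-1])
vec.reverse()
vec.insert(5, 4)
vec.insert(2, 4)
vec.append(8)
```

insert 0 at 4 → [7, 6, 8, 7, 0]
vec[-1] = 2 → [7, 6, 8, 7, 2]
append vec[-1]+vec[-1] = 2+2 = 4 → [7, 6, 8, 7, 2, 4]
reverse → [4, 2, 7, 8, 6, 7]
insert 4 at 5 → [4, 2, 7, 8, 6, 4, 7]
insert 4 at 2 → [4, 2, 4, 7, 8, 6, 4, 7]
append 8 → [4, 2, 4, 7, 8, 6, 4, 7, 8]

[4, 2, 4, 7, 8, 6, 4, 7, 8]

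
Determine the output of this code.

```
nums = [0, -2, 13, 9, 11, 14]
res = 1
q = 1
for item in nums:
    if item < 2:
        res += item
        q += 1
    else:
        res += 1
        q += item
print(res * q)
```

150

item=0: <2, res = 1+0 = 1; q=2
item=-2: <2, res = 1+(-2) = -1; q=3
item=13: not <2, res = (-1)+1 = 0; q=16
item=9: not <2, res = 0+1 = 1; q=25
item=11: not <2, res = 1+1 = 2; q=36
item=14: not <2, res = 2+1 = 3; q=50
res*q = 3*50 = 150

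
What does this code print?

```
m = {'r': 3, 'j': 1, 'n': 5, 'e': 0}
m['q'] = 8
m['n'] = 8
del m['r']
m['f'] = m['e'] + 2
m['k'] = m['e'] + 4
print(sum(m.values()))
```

m['q'] = 8 → {'r': 3, 'j': 1, 'n': 5, 'e': 0, 'q': 8}
m['n'] = 8 → {'r': 3, 'j': 1, 'n': 8, 'e': 0, 'q': 8}
del 'r' → {'j': 1, 'n': 8, 'e': 0, 'q': 8}
m['f'] = m['e']+2 = 2 → {'j': 1, 'n': 8, 'e': 0, 'q': 8, 'f': 2}
m['k'] = m['e']+4 = 4 → {'j': 1, 'n': 8, 'e': 0, 'q': 8, 'f': 2, 'k': 4}
sum of values = 23

23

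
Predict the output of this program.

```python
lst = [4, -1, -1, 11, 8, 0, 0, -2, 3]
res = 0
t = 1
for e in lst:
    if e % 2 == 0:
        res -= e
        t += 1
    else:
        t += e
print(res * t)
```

e=4: even, res = 0-4 = -4; t=2
e=-1: not even; t=1
e=-1: not even; t=0
e=11: not even; t=11
e=8: even, res = (-4)-8 = -12; t=12
e=0: even, res = (-12)-0 = -12; t=13
e=0: even, res = (-12)-0 = -12; t=14
e=-2: even, res = (-12)-(-2) = -10; t=15
e=3: not even; t=18
res*t = (-10)*18 = -180

-180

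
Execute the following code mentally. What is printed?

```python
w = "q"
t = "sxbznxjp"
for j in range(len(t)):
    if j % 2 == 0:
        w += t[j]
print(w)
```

j=0: add 's' → 'qs'
j=1: skip
j=2: add 'b' → 'qsb'
j=3: skip
j=4: add 'n' → 'qsbn'
j=5: skip
j=6: add 'j' → 'qsbnj'
j=7: skip

qsbnj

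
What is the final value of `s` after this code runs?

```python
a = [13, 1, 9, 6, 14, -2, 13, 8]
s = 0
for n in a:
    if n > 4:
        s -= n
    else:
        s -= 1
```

n=13: >4, s = 0-13 = -13
n=1: not >4, s = (-13)-1 = -14
n=9: >4, s = (-14)-9 = -23
n=6: >4, s = (-23)-6 = -29
n=14: >4, s = (-29)-14 = -43
n=-2: not >4, s = (-43)-1 = -44
n=13: >4, s = (-44)-13 = -57
n=8: >4, s = (-57)-8 = -65

-65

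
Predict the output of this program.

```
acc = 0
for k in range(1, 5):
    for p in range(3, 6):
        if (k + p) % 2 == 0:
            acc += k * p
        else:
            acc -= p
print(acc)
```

k=1,p=3: even sum, acc = 0+3 = 3
k=1,p=4: odd sum, acc = 3-4 = -1
k=1,p=5: even sum, acc = (-1)+5 = 4
k=2,p=3: odd sum, acc = 4-3 = 1
k=2,p=4: even sum, acc = 1+8 = 9
k=2,p=5: odd sum, acc = 9-5 = 4
k=3,p=3: even sum, acc = 4+9 = 13
k=3,p=4: odd sum, acc = 13-4 = 9
k=3,p=5: even sum, acc = 9+15 = 24
k=4,p=3: odd sum, acc = 24-3 = 21
k=4,p=4: even sum, acc = 21+16 = 37
k=4,p=5: odd sum, acc = 37-5 = 32

32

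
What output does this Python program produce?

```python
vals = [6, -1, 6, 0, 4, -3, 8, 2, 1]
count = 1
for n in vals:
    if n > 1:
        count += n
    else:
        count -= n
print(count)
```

30

n=6: >1, count = 1+6 = 7
n=-1: not >1, count = 7-(-1) = 8
n=6: >1, count = 8+6 = 14
n=0: not >1, count = 14-0 = 14
n=4: >1, count = 14+4 = 18
n=-3: not >1, count = 18-(-3) = 21
n=8: >1, count = 21+8 = 29
n=2: >1, count = 29+2 = 31
n=1: not >1, count = 31-1 = 30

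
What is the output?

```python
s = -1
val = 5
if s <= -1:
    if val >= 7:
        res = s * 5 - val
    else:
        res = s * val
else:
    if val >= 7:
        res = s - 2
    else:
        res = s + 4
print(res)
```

s=-1, val=5
s <= -1 is True; val >= 7 is False
→ res = s * val = -5

-5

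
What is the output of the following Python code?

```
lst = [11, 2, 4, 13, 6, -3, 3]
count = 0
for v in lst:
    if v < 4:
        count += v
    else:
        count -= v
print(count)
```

-32

v=11: not <4, count = 0-11 = -11
v=2: <4, count = (-11)+2 = -9
v=4: not <4, count = (-9)-4 = -13
v=13: not <4, count = (-13)-13 = -26
v=6: not <4, count = (-26)-6 = -32
v=-3: <4, count = (-32)+(-3) = -35
v=3: <4, count = (-35)+3 = -32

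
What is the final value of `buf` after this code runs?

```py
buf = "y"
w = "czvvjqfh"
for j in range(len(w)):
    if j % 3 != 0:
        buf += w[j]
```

j=0: skip
j=1: add 'z' → 'yz'
j=2: add 'v' → 'yzv'
j=3: skip
j=4: add 'j' → 'yzvj'
j=5: add 'q' → 'yzvjq'
j=6: skip
j=7: add 'h' → 'yzvjqh'

'yzvjqh'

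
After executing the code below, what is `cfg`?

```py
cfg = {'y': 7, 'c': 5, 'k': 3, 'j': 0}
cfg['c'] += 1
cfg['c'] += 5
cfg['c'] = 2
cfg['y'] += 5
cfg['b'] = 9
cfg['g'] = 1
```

cfg['c'] = 5+1 = 6 → {'y': 7, 'c': 6, 'k': 3, 'j': 0}
cfg['c'] = 6+5 = 11 → {'y': 7, 'c': 11, 'k': 3, 'j': 0}
cfg['c'] = 2 → {'y': 7, 'c': 2, 'k': 3, 'j': 0}
cfg['y'] = 7+5 = 12 → {'y': 12, 'c': 2, 'k': 3, 'j': 0}
cfg['b'] = 9 → {'y': 12, 'c': 2, 'k': 3, 'j': 0, 'b': 9}
cfg['g'] = 1 → {'y': 12, 'c': 2, 'k': 3, 'j': 0, 'b': 9, 'g': 1}

{'y': 12, 'c': 2, 'k': 3, 'j': 0, 'b': 9, 'g': 1}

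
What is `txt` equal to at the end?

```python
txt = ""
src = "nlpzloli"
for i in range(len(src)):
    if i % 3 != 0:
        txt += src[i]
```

'lploi'

i=0: skip
i=1: add 'l' → 'l'
i=2: add 'p' → 'lp'
i=3: skip
i=4: add 'l' → 'lpl'
i=5: add 'o' → 'lplo'
i=6: skip
i=7: add 'i' → 'lploi'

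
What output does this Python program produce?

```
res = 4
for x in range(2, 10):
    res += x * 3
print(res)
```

x=2: res = 4+2*3 = 10
x=3: res = 10+3*3 = 19
x=4: res = 19+4*3 = 31
x=5: res = 31+5*3 = 46
x=6: res = 46+6*3 = 64
x=7: res = 64+7*3 = 85
x=8: res = 85+8*3 = 109
x=9: res = 109+9*3 = 136

136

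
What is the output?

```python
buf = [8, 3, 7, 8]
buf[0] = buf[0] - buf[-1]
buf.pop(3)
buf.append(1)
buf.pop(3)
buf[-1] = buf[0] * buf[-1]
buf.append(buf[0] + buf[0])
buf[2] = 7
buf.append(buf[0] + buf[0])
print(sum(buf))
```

buf[0] = buf[0]-buf[-1] = 8-8 = 0 → [0, 3, 7, 8]
pop(3) removes 8 → [0, 3, 7]
append 1 → [0, 3, 7, 1]
pop(3) removes 1 → [0, 3, 7]
buf[-1] = buf[0]*buf[-1] = 0*7 = 0 → [0, 3, 0]
append buf[0]+buf[0] = 0+0 = 0 → [0, 3, 0, 0]
buf[2] = 7 → [0, 3, 7, 0]
append buf[0]+buf[0] = 0+0 = 0 → [0, 3, 7, 0, 0]
sum = 10

10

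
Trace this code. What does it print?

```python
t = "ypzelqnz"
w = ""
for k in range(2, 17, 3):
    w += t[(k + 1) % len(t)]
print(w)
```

enplz

k=2: add t[3]='e' → 'e'
k=5: add t[6]='n' → 'en'
k=8: add t[1]='p' → 'enp'
k=11: add t[4]='l' → 'enpl'
k=14: add t[7]='z' → 'enplz'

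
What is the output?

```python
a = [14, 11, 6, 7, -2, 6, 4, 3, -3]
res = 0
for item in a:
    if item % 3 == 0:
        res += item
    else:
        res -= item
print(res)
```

-22

item=14: not %3==0, res = 0-14 = -14
item=11: not %3==0, res = (-14)-11 = -25
item=6: %3==0, res = (-25)+6 = -19
item=7: not %3==0, res = (-19)-7 = -26
item=-2: not %3==0, res = (-26)-(-2) = -24
item=6: %3==0, res = (-24)+6 = -18
item=4: not %3==0, res = (-18)-4 = -22
item=3: %3==0, res = (-22)+3 = -19
item=-3: %3==0, res = (-19)+(-3) = -22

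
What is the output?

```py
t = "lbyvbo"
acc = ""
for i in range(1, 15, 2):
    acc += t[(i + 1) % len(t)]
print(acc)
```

yblybly

i=1: add t[2]='y' → 'y'
i=3: add t[4]='b' → 'yb'
i=5: add t[0]='l' → 'ybl'
i=7: add t[2]='y' → 'ybly'
i=9: add t[4]='b' → 'yblyb'
i=11: add t[0]='l' → 'yblybl'
i=13: add t[2]='y' → 'yblybly'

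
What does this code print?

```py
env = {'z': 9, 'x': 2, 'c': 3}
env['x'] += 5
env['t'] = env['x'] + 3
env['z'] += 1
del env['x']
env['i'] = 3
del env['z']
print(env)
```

env['x'] = 2+5 = 7 → {'z': 9, 'x': 7, 'c': 3}
env['t'] = env['x']+3 = 10 → {'z': 9, 'x': 7, 'c': 3, 't': 10}
env['z'] = 9+1 = 10 → {'z': 10, 'x': 7, 'c': 3, 't': 10}
del 'x' → {'z': 10, 'c': 3, 't': 10}
env['i'] = 3 → {'z': 10, 'c': 3, 't': 10, 'i': 3}
del 'z' → {'c': 3, 't': 10, 'i': 3}

{'c': 3, 't': 10, 'i': 3}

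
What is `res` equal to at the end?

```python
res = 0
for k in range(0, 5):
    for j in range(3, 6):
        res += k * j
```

120

k=0,j=3: res = 0+0 = 0
k=0,j=4: res = 0+0 = 0
k=0,j=5: res = 0+0 = 0
k=1,j=3: res = 0+3 = 3
k=1,j=4: res = 3+4 = 7
k=1,j=5: res = 7+5 = 12
k=2,j=3: res = 12+6 = 18
k=2,j=4: res = 18+8 = 26
k=2,j=5: res = 26+10 = 36
k=3,j=3: res = 36+9 = 45
k=3,j=4: res = 45+12 = 57
k=3,j=5: res = 57+15 = 72
k=4,j=3: res = 72+12 = 84
k=4,j=4: res = 84+16 = 100
k=4,j=5: res = 100+20 = 120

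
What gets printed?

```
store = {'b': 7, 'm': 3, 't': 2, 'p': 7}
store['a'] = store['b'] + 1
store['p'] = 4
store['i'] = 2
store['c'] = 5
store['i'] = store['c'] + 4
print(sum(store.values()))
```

store['a'] = store['b']+1 = 8 → {'b': 7, 'm': 3, 't': 2, 'p': 7, 'a': 8}
store['p'] = 4 → {'b': 7, 'm': 3, 't': 2, 'p': 4, 'a': 8}
store['i'] = 2 → {'b': 7, 'm': 3, 't': 2, 'p': 4, 'a': 8, 'i': 2}
store['c'] = 5 → {'b': 7, 'm': 3, 't': 2, 'p': 4, 'a': 8, 'i': 2, 'c': 5}
store['i'] = store['c']+4 = 9 → {'b': 7, 'm': 3, 't': 2, 'p': 4, 'a': 8, 'i': 9, 'c': 5}
sum of values = 38

38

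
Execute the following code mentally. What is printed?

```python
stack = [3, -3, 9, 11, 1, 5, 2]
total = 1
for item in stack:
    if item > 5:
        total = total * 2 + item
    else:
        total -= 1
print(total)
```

item=3: not >5, total = 1-1 = 0
item=-3: not >5, total = 0-1 = -1
item=9: >5, total = (-1)*2+9 = 7
item=11: >5, total = 7*2+11 = 25
item=1: not >5, total = 25-1 = 24
item=5: not >5, total = 24-1 = 23
item=2: not >5, total = 23-1 = 22

22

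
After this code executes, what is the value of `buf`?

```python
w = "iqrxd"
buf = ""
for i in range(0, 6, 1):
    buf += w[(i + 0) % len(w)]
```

i=0: add w[0]='i' → 'i'
i=1: add w[1]='q' → 'iq'
i=2: add w[2]='r' → 'iqr'
i=3: add w[3]='x' → 'iqrx'
i=4: add w[4]='d' → 'iqrxd'
i=5: add w[0]='i' → 'iqrxdi'

'iqrxdi'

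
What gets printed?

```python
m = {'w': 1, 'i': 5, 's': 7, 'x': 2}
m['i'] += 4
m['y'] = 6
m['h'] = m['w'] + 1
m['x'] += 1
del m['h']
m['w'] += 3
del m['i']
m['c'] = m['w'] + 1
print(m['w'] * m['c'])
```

m['i'] = 5+4 = 9 → {'w': 1, 'i': 9, 's': 7, 'x': 2}
m['y'] = 6 → {'w': 1, 'i': 9, 's': 7, 'x': 2, 'y': 6}
m['h'] = m['w']+1 = 2 → {'w': 1, 'i': 9, 's': 7, 'x': 2, 'y': 6, 'h': 2}
m['x'] = 2+1 = 3 → {'w': 1, 'i': 9, 's': 7, 'x': 3, 'y': 6, 'h': 2}
del 'h' → {'w': 1, 'i': 9, 's': 7, 'x': 3, 'y': 6}
m['w'] = 1+3 = 4 → {'w': 4, 'i': 9, 's': 7, 'x': 3, 'y': 6}
del 'i' → {'w': 4, 's': 7, 'x': 3, 'y': 6}
m['c'] = m['w']+1 = 5 → {'w': 4, 's': 7, 'x': 3, 'y': 6, 'c': 5}
m['w']*m['c'] = 4*5 = 20

20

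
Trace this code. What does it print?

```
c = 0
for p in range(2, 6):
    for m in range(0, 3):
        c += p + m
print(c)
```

p=2,m=0: c = 0+2 = 2
p=2,m=1: c = 2+3 = 5
p=2,m=2: c = 5+4 = 9
p=3,m=0: c = 9+3 = 12
p=3,m=1: c = 12+4 = 16
p=3,m=2: c = 16+5 = 21
p=4,m=0: c = 21+4 = 25
p=4,m=1: c = 25+5 = 30
p=4,m=2: c = 30+6 = 36
p=5,m=0: c = 36+5 = 41
p=5,m=1: c = 41+6 = 47
p=5,m=2: c = 47+7 = 54

54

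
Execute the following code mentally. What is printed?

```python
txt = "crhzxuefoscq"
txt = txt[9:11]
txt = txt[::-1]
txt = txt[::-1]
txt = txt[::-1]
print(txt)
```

cs

slice [9:11] → 'sc'
reverse → 'cs'
reverse → 'sc'
reverse → 'cs'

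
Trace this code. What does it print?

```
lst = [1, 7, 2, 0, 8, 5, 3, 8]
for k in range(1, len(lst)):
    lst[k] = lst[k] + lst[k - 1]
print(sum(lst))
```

130

k=1: lst[1] = 7+1 = 8 → [1, 8, 2, 0, 8, 5, 3, 8]
k=2: lst[2] = 2+8 = 10 → [1, 8, 10, 0, 8, 5, 3, 8]
k=3: lst[3] = 0+10 = 10 → [1, 8, 10, 10, 8, 5, 3, 8]
k=4: lst[4] = 8+10 = 18 → [1, 8, 10, 10, 18, 5, 3, 8]
k=5: lst[5] = 5+18 = 23 → [1, 8, 10, 10, 18, 23, 3, 8]
k=6: lst[6] = 3+23 = 26 → [1, 8, 10, 10, 18, 23, 26, 8]
k=7: lst[7] = 8+26 = 34 → [1, 8, 10, 10, 18, 23, 26, 34]
sum = 130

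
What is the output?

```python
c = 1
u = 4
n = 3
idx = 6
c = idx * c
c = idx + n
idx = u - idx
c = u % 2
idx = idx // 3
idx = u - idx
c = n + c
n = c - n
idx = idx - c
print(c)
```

c = 6*1 = 6
c = 6+3 = 9
idx = 4-6 = -2
c = 4%2 = 0
idx = (-2)//3 = -1
idx = 4-(-1) = 5
c = 3+0 = 3
n = 3-3 = 0
idx = 5-3 = 2

3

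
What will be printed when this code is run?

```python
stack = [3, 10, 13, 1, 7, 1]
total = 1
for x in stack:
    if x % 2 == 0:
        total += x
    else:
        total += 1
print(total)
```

16

x=3: not even, total = 1+1 = 2
x=10: even, total = 2+10 = 12
x=13: not even, total = 12+1 = 13
x=1: not even, total = 13+1 = 14
x=7: not even, total = 14+1 = 15
x=1: not even, total = 15+1 = 16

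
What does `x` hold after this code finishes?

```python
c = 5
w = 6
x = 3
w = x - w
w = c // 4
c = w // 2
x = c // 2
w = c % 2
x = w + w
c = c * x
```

0

w = 3-6 = -3
w = 5//4 = 1
c = 1//2 = 0
x = 0//2 = 0
w = 0%2 = 0
x = 0+0 = 0
c = 0*0 = 0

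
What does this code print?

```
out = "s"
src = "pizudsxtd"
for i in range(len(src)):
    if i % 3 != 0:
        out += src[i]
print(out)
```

i=0: skip
i=1: add 'i' → 'si'
i=2: add 'z' → 'siz'
i=3: skip
i=4: add 'd' → 'sizd'
i=5: add 's' → 'sizds'
i=6: skip
i=7: add 't' → 'sizdst'
i=8: add 'd' → 'sizdstd'

sizdstd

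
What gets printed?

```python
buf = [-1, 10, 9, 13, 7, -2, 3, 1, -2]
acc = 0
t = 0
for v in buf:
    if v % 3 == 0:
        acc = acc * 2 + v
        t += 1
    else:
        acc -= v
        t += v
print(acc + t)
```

-22

v=-1: not %3==0, acc = 0-(-1) = 1; t=-1
v=10: not %3==0, acc = 1-10 = -9; t=9
v=9: %3==0, acc = (-9)*2+9 = -9; t=10
v=13: not %3==0, acc = (-9)-13 = -22; t=23
v=7: not %3==0, acc = (-22)-7 = -29; t=30
v=-2: not %3==0, acc = (-29)-(-2) = -27; t=28
v=3: %3==0, acc = (-27)*2+3 = -51; t=29
v=1: not %3==0, acc = (-51)-1 = -52; t=30
v=-2: not %3==0, acc = (-52)-(-2) = -50; t=28
acc+t = (-50)+28 = -22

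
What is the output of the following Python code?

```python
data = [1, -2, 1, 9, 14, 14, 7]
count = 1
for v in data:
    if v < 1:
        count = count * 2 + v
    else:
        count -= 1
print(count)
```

v=1: not <1, count = 1-1 = 0
v=-2: <1, count = 0*2+(-2) = -2
v=1: not <1, count = (-2)-1 = -3
v=9: not <1, count = (-3)-1 = -4
v=14: not <1, count = (-4)-1 = -5
v=14: not <1, count = (-5)-1 = -6
v=7: not <1, count = (-6)-1 = -7

-7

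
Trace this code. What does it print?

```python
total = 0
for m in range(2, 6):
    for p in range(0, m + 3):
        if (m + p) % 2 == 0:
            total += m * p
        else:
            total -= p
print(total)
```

m=2,p=0: even sum, total = 0+0 = 0
m=2,p=1: odd sum, total = 0-1 = -1
m=2,p=2: even sum, total = (-1)+4 = 3
m=2,p=3: odd sum, total = 3-3 = 0
m=2,p=4: even sum, total = 0+8 = 8
m=3,p=0: odd sum, total = 8-0 = 8
m=3,p=1: even sum, total = 8+3 = 11
m=3,p=2: odd sum, total = 11-2 = 9
m=3,p=3: even sum, total = 9+9 = 18
m=3,p=4: odd sum, total = 18-4 = 14
m=3,p=5: even sum, total = 14+15 = 29
m=4,p=0: even sum, total = 29+0 = 29
m=4,p=1: odd sum, total = 29-1 = 28
m=4,p=2: even sum, total = 28+8 = 36
m=4,p=3: odd sum, total = 36-3 = 33
m=4,p=4: even sum, total = 33+16 = 49
m=4,p=5: odd sum, total = 49-5 = 44
m=4,p=6: even sum, total = 44+24 = 68
m=5,p=0: odd sum, total = 68-0 = 68
m=5,p=1: even sum, total = 68+5 = 73
m=5,p=2: odd sum, total = 73-2 = 71
m=5,p=3: even sum, total = 71+15 = 86
m=5,p=4: odd sum, total = 86-4 = 82
m=5,p=5: even sum, total = 82+25 = 107
m=5,p=6: odd sum, total = 107-6 = 101
m=5,p=7: even sum, total = 101+35 = 136

136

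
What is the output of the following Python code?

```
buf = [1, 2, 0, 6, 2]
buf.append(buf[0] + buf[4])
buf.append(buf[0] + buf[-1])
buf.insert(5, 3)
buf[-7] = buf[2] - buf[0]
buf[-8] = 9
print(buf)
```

append buf[0]+buf[4] = 1+2 = 3 → [1, 2, 0, 6, 2, 3]
append buf[0]+buf[-1] = 1+3 = 4 → [1, 2, 0, 6, 2, 3, 4]
insert 3 at 5 → [1, 2, 0, 6, 2, 3, 3, 4]
buf[-7] = buf[2]-buf[0] = 0-1 = -1 → [1, -1, 0, 6, 2, 3, 3, 4]
buf[-8] = 9 → [9, -1, 0, 6, 2, 3, 3, 4]

[9, -1, 0, 6, 2, 3, 3, 4]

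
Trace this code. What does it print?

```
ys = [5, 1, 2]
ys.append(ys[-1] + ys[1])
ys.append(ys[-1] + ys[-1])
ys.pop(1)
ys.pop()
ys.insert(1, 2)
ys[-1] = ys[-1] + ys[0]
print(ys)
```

[5, 2, 2, 8]

append ys[-1]+ys[1] = 2+1 = 3 → [5, 1, 2, 3]
append ys[-1]+ys[-1] = 3+3 = 6 → [5, 1, 2, 3, 6]
pop(1) removes 1 → [5, 2, 3, 6]
pop() removes 6 → [5, 2, 3]
insert 2 at 1 → [5, 2, 2, 3]
ys[-1] = ys[-1]+ys[0] = 3+5 = 8 → [5, 2, 2, 8]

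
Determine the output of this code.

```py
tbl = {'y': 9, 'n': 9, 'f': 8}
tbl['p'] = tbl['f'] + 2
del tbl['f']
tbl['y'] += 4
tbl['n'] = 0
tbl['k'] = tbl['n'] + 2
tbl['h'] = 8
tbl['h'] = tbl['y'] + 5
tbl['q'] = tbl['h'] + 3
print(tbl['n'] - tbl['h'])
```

-18

tbl['p'] = tbl['f']+2 = 10 → {'y': 9, 'n': 9, 'f': 8, 'p': 10}
del 'f' → {'y': 9, 'n': 9, 'p': 10}
tbl['y'] = 9+4 = 13 → {'y': 13, 'n': 9, 'p': 10}
tbl['n'] = 0 → {'y': 13, 'n': 0, 'p': 10}
tbl['k'] = tbl['n']+2 = 2 → {'y': 13, 'n': 0, 'p': 10, 'k': 2}
tbl['h'] = 8 → {'y': 13, 'n': 0, 'p': 10, 'k': 2, 'h': 8}
tbl['h'] = tbl['y']+5 = 18 → {'y': 13, 'n': 0, 'p': 10, 'k': 2, 'h': 18}
tbl['q'] = tbl['h']+3 = 21 → {'y': 13, 'n': 0, 'p': 10, 'k': 2, 'h': 18, 'q': 21}
tbl['n']-tbl['h'] = 0-18 = -18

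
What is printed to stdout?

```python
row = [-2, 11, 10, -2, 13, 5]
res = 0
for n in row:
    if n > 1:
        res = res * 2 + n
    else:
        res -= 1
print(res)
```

139

n=-2: not >1, res = 0-1 = -1
n=11: >1, res = (-1)*2+11 = 9
n=10: >1, res = 9*2+10 = 28
n=-2: not >1, res = 28-1 = 27
n=13: >1, res = 27*2+13 = 67
n=5: >1, res = 67*2+5 = 139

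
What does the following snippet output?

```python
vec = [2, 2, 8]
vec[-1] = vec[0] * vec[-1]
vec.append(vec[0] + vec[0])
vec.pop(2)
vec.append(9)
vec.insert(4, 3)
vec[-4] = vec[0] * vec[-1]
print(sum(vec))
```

vec[-1] = vec[0]*vec[-1] = 2*8 = 16 → [2, 2, 16]
append vec[0]+vec[0] = 2+2 = 4 → [2, 2, 16, 4]
pop(2) removes 16 → [2, 2, 4]
append 9 → [2, 2, 4, 9]
insert 3 at 4 → [2, 2, 4, 9, 3]
vec[-4] = vec[0]*vec[-1] = 2*3 = 6 → [2, 6, 4, 9, 3]
sum = 24

24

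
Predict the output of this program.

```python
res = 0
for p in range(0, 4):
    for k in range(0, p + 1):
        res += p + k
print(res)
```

p=0,k=0: res = 0+0 = 0
p=1,k=0: res = 0+1 = 1
p=1,k=1: res = 1+2 = 3
p=2,k=0: res = 3+2 = 5
p=2,k=1: res = 5+3 = 8
p=2,k=2: res = 8+4 = 12
p=3,k=0: res = 12+3 = 15
p=3,k=1: res = 15+4 = 19
p=3,k=2: res = 19+5 = 24
p=3,k=3: res = 24+6 = 30

30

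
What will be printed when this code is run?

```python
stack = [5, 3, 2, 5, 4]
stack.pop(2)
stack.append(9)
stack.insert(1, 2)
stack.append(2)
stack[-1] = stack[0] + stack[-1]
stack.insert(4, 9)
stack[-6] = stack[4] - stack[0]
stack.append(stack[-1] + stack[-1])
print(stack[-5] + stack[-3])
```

18

pop(2) removes 2 → [5, 3, 5, 4]
append 9 → [5, 3, 5, 4, 9]
insert 2 at 1 → [5, 2, 3, 5, 4, 9]
append 2 → [5, 2, 3, 5, 4, 9, 2]
stack[-1] = stack[0]+stack[-1] = 5+2 = 7 → [5, 2, 3, 5, 4, 9, 7]
insert 9 at 4 → [5, 2, 3, 5, 9, 4, 9, 7]
stack[-6] = stack[4]-stack[0] = 9-5 = 4 → [5, 2, 4, 5, 9, 4, 9, 7]
append stack[-1]+stack[-1] = 7+7 = 14 → [5, 2, 4, 5, 9, 4, 9, 7, 14]
stack[-5]+stack[-3] = 9+9 = 18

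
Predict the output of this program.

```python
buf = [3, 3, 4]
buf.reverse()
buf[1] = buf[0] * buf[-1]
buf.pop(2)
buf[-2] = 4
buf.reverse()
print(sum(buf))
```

16

reverse → [4, 3, 3]
buf[1] = buf[0]*buf[-1] = 4*3 = 12 → [4, 12, 3]
pop(2) removes 3 → [4, 12]
buf[-2] = 4 → [4, 12]
reverse → [12, 4]
sum = 16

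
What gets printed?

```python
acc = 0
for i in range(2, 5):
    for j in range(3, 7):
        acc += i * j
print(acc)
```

i=2,j=3: acc = 0+6 = 6
i=2,j=4: acc = 6+8 = 14
i=2,j=5: acc = 14+10 = 24
i=2,j=6: acc = 24+12 = 36
i=3,j=3: acc = 36+9 = 45
i=3,j=4: acc = 45+12 = 57
i=3,j=5: acc = 57+15 = 72
i=3,j=6: acc = 72+18 = 90
i=4,j=3: acc = 90+12 = 102
i=4,j=4: acc = 102+16 = 118
i=4,j=5: acc = 118+20 = 138
i=4,j=6: acc = 138+24 = 162

162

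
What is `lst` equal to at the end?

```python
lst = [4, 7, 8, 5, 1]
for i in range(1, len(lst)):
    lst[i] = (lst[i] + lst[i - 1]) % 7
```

[4, 4, 5, 3, 4]

i=1: lst[1] = (7+4)%7 = 4 → [4, 4, 8, 5, 1]
i=2: lst[2] = (8+4)%7 = 5 → [4, 4, 5, 5, 1]
i=3: lst[3] = (5+5)%7 = 3 → [4, 4, 5, 3, 1]
i=4: lst[4] = (1+3)%7 = 4 → [4, 4, 5, 3, 4]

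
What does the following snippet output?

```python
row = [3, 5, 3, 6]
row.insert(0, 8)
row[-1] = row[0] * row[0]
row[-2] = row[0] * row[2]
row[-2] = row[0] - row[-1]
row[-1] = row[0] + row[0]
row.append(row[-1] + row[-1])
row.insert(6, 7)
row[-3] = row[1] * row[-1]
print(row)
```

[8, 3, 5, -56, 21, 32, 7]

insert 8 at 0 → [8, 3, 5, 3, 6]
row[-1] = row[0]*row[0] = 8*8 = 64 → [8, 3, 5, 3, 64]
row[-2] = row[0]*row[2] = 8*5 = 40 → [8, 3, 5, 40, 64]
row[-2] = row[0]-row[-1] = 8-64 = -56 → [8, 3, 5, -56, 64]
row[-1] = row[0]+row[0] = 8+8 = 16 → [8, 3, 5, -56, 16]
append row[-1]+row[-1] = 16+16 = 32 → [8, 3, 5, -56, 16, 32]
insert 7 at 6 → [8, 3, 5, -56, 16, 32, 7]
row[-3] = row[1]*row[-1] = 3*7 = 21 → [8, 3, 5, -56, 21, 32, 7]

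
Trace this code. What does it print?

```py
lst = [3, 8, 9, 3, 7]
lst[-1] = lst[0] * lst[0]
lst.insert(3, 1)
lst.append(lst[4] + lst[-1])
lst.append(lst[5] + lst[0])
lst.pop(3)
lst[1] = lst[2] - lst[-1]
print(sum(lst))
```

lst[-1] = lst[0]*lst[0] = 3*3 = 9 → [3, 8, 9, 3, 9]
insert 1 at 3 → [3, 8, 9, 1, 3, 9]
append lst[4]+lst[-1] = 3+9 = 12 → [3, 8, 9, 1, 3, 9, 12]
append lst[5]+lst[0] = 9+3 = 12 → [3, 8, 9, 1, 3, 9, 12, 12]
pop(3) removes 1 → [3, 8, 9, 3, 9, 12, 12]
lst[1] = lst[2]-lst[-1] = 9-12 = -3 → [3, -3, 9, 3, 9, 12, 12]
sum = 45

45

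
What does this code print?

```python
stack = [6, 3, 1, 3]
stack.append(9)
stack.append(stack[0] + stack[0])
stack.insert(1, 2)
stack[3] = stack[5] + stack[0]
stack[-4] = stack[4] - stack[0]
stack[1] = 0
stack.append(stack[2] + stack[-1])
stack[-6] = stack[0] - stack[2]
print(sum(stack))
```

append 9 → [6, 3, 1, 3, 9]
append stack[0]+stack[0] = 6+6 = 12 → [6, 3, 1, 3, 9, 12]
insert 2 at 1 → [6, 2, 3, 1, 3, 9, 12]
stack[3] = stack[5]+stack[0] = 9+6 = 15 → [6, 2, 3, 15, 3, 9, 12]
stack[-4] = stack[4]-stack[0] = 3-6 = -3 → [6, 2, 3, -3, 3, 9, 12]
stack[1] = 0 → [6, 0, 3, -3, 3, 9, 12]
append stack[2]+stack[-1] = 3+12 = 15 → [6, 0, 3, -3, 3, 9, 12, 15]
stack[-6] = stack[0]-stack[2] = 6-3 = 3 → [6, 0, 3, -3, 3, 9, 12, 15]
sum = 45

45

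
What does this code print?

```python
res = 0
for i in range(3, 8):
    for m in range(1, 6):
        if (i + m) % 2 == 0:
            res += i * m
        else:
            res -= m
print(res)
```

159

i=3,m=1: even sum, res = 0+3 = 3
i=3,m=2: odd sum, res = 3-2 = 1
i=3,m=3: even sum, res = 1+9 = 10
i=3,m=4: odd sum, res = 10-4 = 6
i=3,m=5: even sum, res = 6+15 = 21
i=4,m=1: odd sum, res = 21-1 = 20
i=4,m=2: even sum, res = 20+8 = 28
i=4,m=3: odd sum, res = 28-3 = 25
i=4,m=4: even sum, res = 25+16 = 41
i=4,m=5: odd sum, res = 41-5 = 36
i=5,m=1: even sum, res = 36+5 = 41
i=5,m=2: odd sum, res = 41-2 = 39
i=5,m=3: even sum, res = 39+15 = 54
i=5,m=4: odd sum, res = 54-4 = 50
i=5,m=5: even sum, res = 50+25 = 75
i=6,m=1: odd sum, res = 75-1 = 74
i=6,m=2: even sum, res = 74+12 = 86
i=6,m=3: odd sum, res = 86-3 = 83
i=6,m=4: even sum, res = 83+24 = 107
i=6,m=5: odd sum, res = 107-5 = 102
i=7,m=1: even sum, res = 102+7 = 109
i=7,m=2: odd sum, res = 109-2 = 107
i=7,m=3: even sum, res = 107+21 = 128
i=7,m=4: odd sum, res = 128-4 = 124
i=7,m=5: even sum, res = 124+35 = 159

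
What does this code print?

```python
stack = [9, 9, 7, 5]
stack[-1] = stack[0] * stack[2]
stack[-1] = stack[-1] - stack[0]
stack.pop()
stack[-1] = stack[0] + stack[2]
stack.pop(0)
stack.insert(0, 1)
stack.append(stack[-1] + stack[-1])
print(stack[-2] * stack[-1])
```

stack[-1] = stack[0]*stack[2] = 9*7 = 63 → [9, 9, 7, 63]
stack[-1] = stack[-1]-stack[0] = 63-9 = 54 → [9, 9, 7, 54]
pop() removes 54 → [9, 9, 7]
stack[-1] = stack[0]+stack[2] = 9+7 = 16 → [9, 9, 16]
pop(0) removes 9 → [9, 16]
insert 1 at 0 → [1, 9, 16]
append stack[-1]+stack[-1] = 16+16 = 32 → [1, 9, 16, 32]
stack[-2]*stack[-1] = 16*32 = 512

512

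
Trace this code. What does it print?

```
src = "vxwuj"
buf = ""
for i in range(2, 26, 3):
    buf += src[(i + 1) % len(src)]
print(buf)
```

i=2: add src[3]='u' → 'u'
i=5: add src[1]='x' → 'ux'
i=8: add src[4]='j' → 'uxj'
i=11: add src[2]='w' → 'uxjw'
i=14: add src[0]='v' → 'uxjwv'
i=17: add src[3]='u' → 'uxjwvu'
i=20: add src[1]='x' → 'uxjwvux'
i=23: add src[4]='j' → 'uxjwvuxj'

uxjwvuxj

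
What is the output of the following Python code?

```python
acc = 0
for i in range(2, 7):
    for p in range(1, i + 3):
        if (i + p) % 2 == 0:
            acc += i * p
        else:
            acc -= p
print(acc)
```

i=2,p=1: odd sum, acc = 0-1 = -1
i=2,p=2: even sum, acc = (-1)+4 = 3
i=2,p=3: odd sum, acc = 3-3 = 0
i=2,p=4: even sum, acc = 0+8 = 8
i=3,p=1: even sum, acc = 8+3 = 11
i=3,p=2: odd sum, acc = 11-2 = 9
i=3,p=3: even sum, acc = 9+9 = 18
i=3,p=4: odd sum, acc = 18-4 = 14
i=3,p=5: even sum, acc = 14+15 = 29
i=4,p=1: odd sum, acc = 29-1 = 28
i=4,p=2: even sum, acc = 28+8 = 36
i=4,p=3: odd sum, acc = 36-3 = 33
i=4,p=4: even sum, acc = 33+16 = 49
i=4,p=5: odd sum, acc = 49-5 = 44
i=4,p=6: even sum, acc = 44+24 = 68
i=5,p=1: even sum, acc = 68+5 = 73
i=5,p=2: odd sum, acc = 73-2 = 71
i=5,p=3: even sum, acc = 71+15 = 86
i=5,p=4: odd sum, acc = 86-4 = 82
i=5,p=5: even sum, acc = 82+25 = 107
i=5,p=6: odd sum, acc = 107-6 = 101
i=5,p=7: even sum, acc = 101+35 = 136
i=6,p=1: odd sum, acc = 136-1 = 135
i=6,p=2: even sum, acc = 135+12 = 147
i=6,p=3: odd sum, acc = 147-3 = 144
i=6,p=4: even sum, acc = 144+24 = 168
i=6,p=5: odd sum, acc = 168-5 = 163
i=6,p=6: even sum, acc = 163+36 = 199
i=6,p=7: odd sum, acc = 199-7 = 192
i=6,p=8: even sum, acc = 192+48 = 240

240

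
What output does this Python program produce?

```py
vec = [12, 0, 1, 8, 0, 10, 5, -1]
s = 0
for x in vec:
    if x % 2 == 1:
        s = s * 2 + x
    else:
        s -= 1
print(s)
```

-15

x=12: not odd, s = 0-1 = -1
x=0: not odd, s = (-1)-1 = -2
x=1: odd, s = (-2)*2+1 = -3
x=8: not odd, s = (-3)-1 = -4
x=0: not odd, s = (-4)-1 = -5
x=10: not odd, s = (-5)-1 = -6
x=5: odd, s = (-6)*2+5 = -7
x=-1: odd, s = (-7)*2+(-1) = -15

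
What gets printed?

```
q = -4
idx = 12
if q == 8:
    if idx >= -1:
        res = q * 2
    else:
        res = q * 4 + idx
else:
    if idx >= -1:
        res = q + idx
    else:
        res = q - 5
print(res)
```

q=-4, idx=12
q == 8 is False; idx >= -1 is True
→ res = q + idx = 8

8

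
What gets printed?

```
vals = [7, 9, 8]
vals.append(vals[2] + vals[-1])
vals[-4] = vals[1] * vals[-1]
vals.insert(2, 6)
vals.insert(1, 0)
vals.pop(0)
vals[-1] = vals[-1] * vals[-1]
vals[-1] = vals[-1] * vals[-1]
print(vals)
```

append vals[2]+vals[-1] = 8+8 = 16 → [7, 9, 8, 16]
vals[-4] = vals[1]*vals[-1] = 9*16 = 144 → [144, 9, 8, 16]
insert 6 at 2 → [144, 9, 6, 8, 16]
insert 0 at 1 → [144, 0, 9, 6, 8, 16]
pop(0) removes 144 → [0, 9, 6, 8, 16]
vals[-1] = vals[-1]*vals[-1] = 16*16 = 256 → [0, 9, 6, 8, 256]
vals[-1] = vals[-1]*vals[-1] = 256*256 = 65536 → [0, 9, 6, 8, 65536]

[0, 9, 6, 8, 65536]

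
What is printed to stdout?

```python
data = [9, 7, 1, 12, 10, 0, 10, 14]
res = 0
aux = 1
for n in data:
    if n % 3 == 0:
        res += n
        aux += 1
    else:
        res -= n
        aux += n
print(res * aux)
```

n=9: %3==0, res = 0+9 = 9; aux=2
n=7: not %3==0, res = 9-7 = 2; aux=9
n=1: not %3==0, res = 2-1 = 1; aux=10
n=12: %3==0, res = 1+12 = 13; aux=11
n=10: not %3==0, res = 13-10 = 3; aux=21
n=0: %3==0, res = 3+0 = 3; aux=22
n=10: not %3==0, res = 3-10 = -7; aux=32
n=14: not %3==0, res = (-7)-14 = -21; aux=46
res*aux = (-21)*46 = -966

-966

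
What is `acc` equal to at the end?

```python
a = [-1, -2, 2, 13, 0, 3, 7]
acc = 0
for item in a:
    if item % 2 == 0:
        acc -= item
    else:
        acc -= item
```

item=-1: not even, acc = 0-(-1) = 1
item=-2: even, acc = 1-(-2) = 3
item=2: even, acc = 3-2 = 1
item=13: not even, acc = 1-13 = -12
item=0: even, acc = (-12)-0 = -12
item=3: not even, acc = (-12)-3 = -15
item=7: not even, acc = (-15)-7 = -22

-22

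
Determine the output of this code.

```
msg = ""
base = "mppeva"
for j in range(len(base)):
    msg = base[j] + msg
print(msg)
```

j=0: prepend 'm' → 'm'
j=1: prepend 'p' → 'pm'
j=2: prepend 'p' → 'ppm'
j=3: prepend 'e' → 'eppm'
j=4: prepend 'v' → 'veppm'
j=5: prepend 'a' → 'aveppm'

aveppm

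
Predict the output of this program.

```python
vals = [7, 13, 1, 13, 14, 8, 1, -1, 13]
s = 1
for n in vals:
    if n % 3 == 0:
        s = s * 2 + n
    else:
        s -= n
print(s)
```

n=7: not %3==0, s = 1-7 = -6
n=13: not %3==0, s = (-6)-13 = -19
n=1: not %3==0, s = (-19)-1 = -20
n=13: not %3==0, s = (-20)-13 = -33
n=14: not %3==0, s = (-33)-14 = -47
n=8: not %3==0, s = (-47)-8 = -55
n=1: not %3==0, s = (-55)-1 = -56
n=-1: not %3==0, s = (-56)-(-1) = -55
n=13: not %3==0, s = (-55)-13 = -68

-68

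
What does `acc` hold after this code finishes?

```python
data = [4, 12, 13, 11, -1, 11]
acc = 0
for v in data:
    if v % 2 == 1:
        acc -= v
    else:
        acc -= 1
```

v=4: not odd, acc = 0-1 = -1
v=12: not odd, acc = (-1)-1 = -2
v=13: odd, acc = (-2)-13 = -15
v=11: odd, acc = (-15)-11 = -26
v=-1: odd, acc = (-26)-(-1) = -25
v=11: odd, acc = (-25)-11 = -36

-36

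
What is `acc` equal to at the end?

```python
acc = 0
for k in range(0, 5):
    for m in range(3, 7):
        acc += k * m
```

180

k=0,m=3: acc = 0+0 = 0
k=0,m=4: acc = 0+0 = 0
k=0,m=5: acc = 0+0 = 0
k=0,m=6: acc = 0+0 = 0
k=1,m=3: acc = 0+3 = 3
k=1,m=4: acc = 3+4 = 7
k=1,m=5: acc = 7+5 = 12
k=1,m=6: acc = 12+6 = 18
k=2,m=3: acc = 18+6 = 24
k=2,m=4: acc = 24+8 = 32
k=2,m=5: acc = 32+10 = 42
k=2,m=6: acc = 42+12 = 54
k=3,m=3: acc = 54+9 = 63
k=3,m=4: acc = 63+12 = 75
k=3,m=5: acc = 75+15 = 90
k=3,m=6: acc = 90+18 = 108
k=4,m=3: acc = 108+12 = 120
k=4,m=4: acc = 120+16 = 136
k=4,m=5: acc = 136+20 = 156
k=4,m=6: acc = 156+24 = 180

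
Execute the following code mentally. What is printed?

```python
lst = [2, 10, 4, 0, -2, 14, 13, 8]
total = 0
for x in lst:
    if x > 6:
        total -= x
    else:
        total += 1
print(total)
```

-41

x=2: not >6, total = 0+1 = 1
x=10: >6, total = 1-10 = -9
x=4: not >6, total = (-9)+1 = -8
x=0: not >6, total = (-8)+1 = -7
x=-2: not >6, total = (-7)+1 = -6
x=14: >6, total = (-6)-14 = -20
x=13: >6, total = (-20)-13 = -33
x=8: >6, total = (-33)-8 = -41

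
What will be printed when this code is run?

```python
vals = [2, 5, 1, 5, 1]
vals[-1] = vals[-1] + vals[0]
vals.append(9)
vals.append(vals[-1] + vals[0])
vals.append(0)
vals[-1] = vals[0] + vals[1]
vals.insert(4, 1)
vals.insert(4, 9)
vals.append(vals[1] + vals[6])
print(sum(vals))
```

vals[-1] = vals[-1]+vals[0] = 1+2 = 3 → [2, 5, 1, 5, 3]
append 9 → [2, 5, 1, 5, 3, 9]
append vals[-1]+vals[0] = 9+2 = 11 → [2, 5, 1, 5, 3, 9, 11]
append 0 → [2, 5, 1, 5, 3, 9, 11, 0]
vals[-1] = vals[0]+vals[1] = 2+5 = 7 → [2, 5, 1, 5, 3, 9, 11, 7]
insert 1 at 4 → [2, 5, 1, 5, 1, 3, 9, 11, 7]
insert 9 at 4 → [2, 5, 1, 5, 9, 1, 3, 9, 11, 7]
append vals[1]+vals[6] = 5+3 = 8 → [2, 5, 1, 5, 9, 1, 3, 9, 11, 7, 8]
sum = 61

61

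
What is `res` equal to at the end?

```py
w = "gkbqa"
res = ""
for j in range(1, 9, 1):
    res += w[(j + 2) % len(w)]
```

'qagkbqag'

j=1: add w[3]='q' → 'q'
j=2: add w[4]='a' → 'qa'
j=3: add w[0]='g' → 'qag'
j=4: add w[1]='k' → 'qagk'
j=5: add w[2]='b' → 'qagkb'
j=6: add w[3]='q' → 'qagkbq'
j=7: add w[4]='a' → 'qagkbqa'
j=8: add w[0]='g' → 'qagkbqag'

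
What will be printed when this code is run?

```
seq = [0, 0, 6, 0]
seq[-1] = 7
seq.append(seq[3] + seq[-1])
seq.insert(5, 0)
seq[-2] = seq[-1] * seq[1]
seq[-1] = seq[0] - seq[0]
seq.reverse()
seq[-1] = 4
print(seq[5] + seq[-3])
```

10

seq[-1] = 7 → [0, 0, 6, 7]
append seq[3]+seq[-1] = 7+7 = 14 → [0, 0, 6, 7, 14]
insert 0 at 5 → [0, 0, 6, 7, 14, 0]
seq[-2] = seq[-1]*seq[1] = 0*0 = 0 → [0, 0, 6, 7, 0, 0]
seq[-1] = seq[0]-seq[0] = 0-0 = 0 → [0, 0, 6, 7, 0, 0]
reverse → [0, 0, 7, 6, 0, 0]
seq[-1] = 4 → [0, 0, 7, 6, 0, 4]
seq[5]+seq[-3] = 4+6 = 10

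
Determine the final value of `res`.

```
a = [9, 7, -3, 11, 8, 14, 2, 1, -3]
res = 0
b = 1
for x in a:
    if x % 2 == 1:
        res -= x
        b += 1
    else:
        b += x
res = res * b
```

-682

x=9: odd, res = 0-9 = -9; b=2
x=7: odd, res = (-9)-7 = -16; b=3
x=-3: odd, res = (-16)-(-3) = -13; b=4
x=11: odd, res = (-13)-11 = -24; b=5
x=8: not odd; b=13
x=14: not odd; b=27
x=2: not odd; b=29
x=1: odd, res = (-24)-1 = -25; b=30
x=-3: odd, res = (-25)-(-3) = -22; b=31
res*b = (-22)*31 = -682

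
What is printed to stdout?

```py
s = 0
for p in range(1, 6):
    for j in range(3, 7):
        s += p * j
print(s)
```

270

p=1,j=3: s = 0+3 = 3
p=1,j=4: s = 3+4 = 7
p=1,j=5: s = 7+5 = 12
p=1,j=6: s = 12+6 = 18
p=2,j=3: s = 18+6 = 24
p=2,j=4: s = 24+8 = 32
p=2,j=5: s = 32+10 = 42
p=2,j=6: s = 42+12 = 54
p=3,j=3: s = 54+9 = 63
p=3,j=4: s = 63+12 = 75
p=3,j=5: s = 75+15 = 90
p=3,j=6: s = 90+18 = 108
p=4,j=3: s = 108+12 = 120
p=4,j=4: s = 120+16 = 136
p=4,j=5: s = 136+20 = 156
p=4,j=6: s = 156+24 = 180
p=5,j=3: s = 180+15 = 195
p=5,j=4: s = 195+20 = 215
p=5,j=5: s = 215+25 = 240
p=5,j=6: s = 240+30 = 270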